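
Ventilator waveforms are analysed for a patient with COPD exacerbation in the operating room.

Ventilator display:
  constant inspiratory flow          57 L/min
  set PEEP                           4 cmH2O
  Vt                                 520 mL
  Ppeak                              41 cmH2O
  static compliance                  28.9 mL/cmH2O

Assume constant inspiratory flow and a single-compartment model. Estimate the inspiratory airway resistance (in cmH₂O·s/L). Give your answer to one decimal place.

20.0

Flow: 57 L/min ÷ 60 = 0.95 L/s.
Equation of motion (constant flow): PIP = Vt/C + R·V̇ + PEEP.
R·V̇ = PIP − Vt/C − PEEP = 41 − 520/28.9 − 4 = 41 − 17.993 − 4 = 19.007 cmH2O.
R = 19.007 / 0.95 = 20.007 cmH2O·s/L.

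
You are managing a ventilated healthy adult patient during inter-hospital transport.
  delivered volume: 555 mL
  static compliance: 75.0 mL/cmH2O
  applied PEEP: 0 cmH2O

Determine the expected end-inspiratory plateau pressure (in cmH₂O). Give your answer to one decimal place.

7.4

Pplat = PEEP + Vt / Cstat = 0 + 555 / 75.0 = 0 + 7.4 = 7.4 cmH2O.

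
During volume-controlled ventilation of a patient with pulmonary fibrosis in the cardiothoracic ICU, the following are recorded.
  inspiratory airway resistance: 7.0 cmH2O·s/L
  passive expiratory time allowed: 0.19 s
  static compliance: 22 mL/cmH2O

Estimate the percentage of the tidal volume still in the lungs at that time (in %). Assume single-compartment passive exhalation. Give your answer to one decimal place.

29.1

τ = R × C = 7.0 × 22 mL/cmH2O = 7.0 × 0.022 L/cmH2O = 0.154 s.
Passive exhalation: V(t)/V₀ = e^(−t/τ) = e^(−0.19/0.154) = 0.2912.
Fraction remaining = 0.2912 → 29.12%.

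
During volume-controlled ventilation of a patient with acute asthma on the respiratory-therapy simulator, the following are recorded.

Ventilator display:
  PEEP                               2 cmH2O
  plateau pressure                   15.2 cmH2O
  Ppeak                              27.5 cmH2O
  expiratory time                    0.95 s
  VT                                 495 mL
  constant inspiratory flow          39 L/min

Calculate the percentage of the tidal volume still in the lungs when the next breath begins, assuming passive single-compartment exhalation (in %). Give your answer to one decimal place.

Flow: 39 L/min ÷ 60 = 0.65 L/s.
R = (PIP − Pplat)/V̇ = (27.5 − 15.2) / 0.65 = 12.3/0.65 = 18.923 cmH2O·s/L.
C = Vt/(Pplat − PEEP) = 495.0 / (15.2 − 2) = 495.0/13.2 = 37.5 mL/cmH2O.
τ = R × C = 18.923 × 0.0375 L/cmH2O = 0.7096 s.
Fraction remaining at end-expiration = e^(−Te/τ) = e^(−0.95/0.7096) = 0.2622 → 26.22%.

26.2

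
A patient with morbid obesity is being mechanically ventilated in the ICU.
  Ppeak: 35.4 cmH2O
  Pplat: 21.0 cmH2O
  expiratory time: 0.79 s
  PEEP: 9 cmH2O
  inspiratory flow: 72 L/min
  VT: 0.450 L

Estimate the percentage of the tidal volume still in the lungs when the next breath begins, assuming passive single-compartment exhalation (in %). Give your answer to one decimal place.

Flow: 72 L/min ÷ 60 = 1.2 L/s.
R = (PIP − Pplat)/V̇ = (35.4 − 21.0) / 1.2 = 14.4/1.2 = 12.0 cmH2O·s/L.
C = Vt/(Pplat − PEEP) = 450.0 / (21.0 − 9) = 450.0/12.0 = 37.5 mL/cmH2O.
τ = R × C = 12.0 × 0.0375 L/cmH2O = 0.45 s.
Fraction remaining at end-expiration = e^(−Te/τ) = e^(−0.79/0.45) = 0.1728 → 17.28%.

17.3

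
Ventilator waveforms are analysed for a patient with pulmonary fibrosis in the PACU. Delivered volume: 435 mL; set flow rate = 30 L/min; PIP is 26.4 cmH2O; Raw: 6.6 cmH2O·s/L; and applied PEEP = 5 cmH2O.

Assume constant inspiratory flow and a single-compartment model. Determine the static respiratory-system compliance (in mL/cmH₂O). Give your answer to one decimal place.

Flow: 30 L/min ÷ 60 = 0.5 L/s.
Equation of motion (constant flow): PIP = Vt/C + R·V̇ + PEEP.
Vt/C = PIP − R·V̇ − PEEP = 26.4 − 6.6×0.5 − 5 = 26.4 − 3.3 − 5 = 18.1 cmH2O.
C = Vt / 18.1 = 435 / 18.1 = 24.033 mL/cmH2O.

24.0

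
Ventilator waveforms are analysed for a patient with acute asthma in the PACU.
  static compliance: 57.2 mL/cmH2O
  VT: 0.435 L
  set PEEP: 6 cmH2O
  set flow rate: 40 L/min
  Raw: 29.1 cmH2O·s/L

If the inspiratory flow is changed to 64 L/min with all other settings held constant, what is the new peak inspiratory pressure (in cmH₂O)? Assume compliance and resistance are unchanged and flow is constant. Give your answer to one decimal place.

44.6

Flow: 40 L/min ÷ 60 = 0.6667 L/s.
New flow: 64 L/min ÷ 60 = 1.0667 L/s.
PIP = Vt/C + R·V̇ + PEEP (constant-flow equation of motion).
Only the resistive term changes: ΔPIP = R × ΔV̇ = 29.1 × (1.0667 − 0.6667) = 29.1 × 0.4 = 11.64 cmH2O.
Original PIP = 435/57.2 + 29.1×0.6667 + 6 = 33.006 cmH2O; new PIP = 33.006 + (11.64) = 44.646 cmH2O.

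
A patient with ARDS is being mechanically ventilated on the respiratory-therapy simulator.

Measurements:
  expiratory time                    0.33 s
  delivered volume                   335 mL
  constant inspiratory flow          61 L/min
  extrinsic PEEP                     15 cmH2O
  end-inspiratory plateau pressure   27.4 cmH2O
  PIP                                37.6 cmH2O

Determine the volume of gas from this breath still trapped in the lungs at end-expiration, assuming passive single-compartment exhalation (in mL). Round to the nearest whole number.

99

Flow: 61 L/min ÷ 60 = 1.0167 L/s.
R = (PIP − Pplat)/V̇ = (37.6 − 27.4) / 1.0167 = 10.2/1.0167 = 10.032 cmH2O·s/L.
C = Vt/(Pplat − PEEP) = 335.0 / (27.4 − 15) = 335.0/12.4 = 27.016 mL/cmH2O.
τ = R × C = 10.032 × 0.02702 L/cmH2O = 0.2711 s.
Fraction remaining = e^(−Te/τ) = e^(−0.33/0.2711) = 0.296.
Trapped volume = 335.0 × 0.296 = 99.16 mL.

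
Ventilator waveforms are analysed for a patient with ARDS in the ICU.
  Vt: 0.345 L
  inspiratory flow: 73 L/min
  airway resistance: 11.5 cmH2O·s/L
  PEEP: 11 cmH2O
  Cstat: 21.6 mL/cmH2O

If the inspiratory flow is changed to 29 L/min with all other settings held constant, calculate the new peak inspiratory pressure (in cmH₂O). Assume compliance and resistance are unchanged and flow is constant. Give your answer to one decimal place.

Flow: 73 L/min ÷ 60 = 1.2167 L/s.
New flow: 29 L/min ÷ 60 = 0.4833 L/s.
PIP = Vt/C + R·V̇ + PEEP (constant-flow equation of motion).
Only the resistive term changes: ΔPIP = R × ΔV̇ = 11.5 × (0.4833 − 1.2167) = 11.5 × -0.7334 = -8.434 cmH2O.
Original PIP = 345/21.6 + 11.5×1.2167 + 11 = 40.964 cmH2O; new PIP = 40.964 + (-8.434) = 32.53 cmH2O.

32.5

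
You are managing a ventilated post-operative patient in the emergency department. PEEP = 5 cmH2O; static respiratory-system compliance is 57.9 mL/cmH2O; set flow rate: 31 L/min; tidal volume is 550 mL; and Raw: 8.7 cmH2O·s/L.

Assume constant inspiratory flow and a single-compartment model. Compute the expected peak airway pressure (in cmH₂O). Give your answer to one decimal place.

19.0

Flow: 31 L/min ÷ 60 = 0.5167 L/s.
Equation of motion (constant flow): PIP = Vt/C + R·V̇ + PEEP.
PIP = 550/57.9 + 8.7×0.5167 + 5 = 9.499 + 4.495 + 5 = 18.994 cmH2O.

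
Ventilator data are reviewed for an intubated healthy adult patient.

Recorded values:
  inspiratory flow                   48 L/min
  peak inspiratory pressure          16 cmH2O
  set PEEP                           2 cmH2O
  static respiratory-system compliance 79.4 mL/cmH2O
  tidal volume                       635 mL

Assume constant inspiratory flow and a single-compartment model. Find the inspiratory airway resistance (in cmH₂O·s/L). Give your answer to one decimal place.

Flow: 48 L/min ÷ 60 = 0.8 L/s.
Equation of motion (constant flow): PIP = Vt/C + R·V̇ + PEEP.
R·V̇ = PIP − Vt/C − PEEP = 16 − 635/79.4 − 2 = 16 − 7.997 − 2 = 6.003 cmH2O.
R = 6.003 / 0.8 = 7.504 cmH2O·s/L.

7.5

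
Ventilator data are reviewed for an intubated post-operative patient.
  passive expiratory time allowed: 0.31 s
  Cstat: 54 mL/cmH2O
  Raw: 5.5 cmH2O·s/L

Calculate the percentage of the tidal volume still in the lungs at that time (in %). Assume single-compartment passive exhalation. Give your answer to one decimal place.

35.2

τ = R × C = 5.5 × 54 mL/cmH2O = 5.5 × 0.054 L/cmH2O = 0.297 s.
Passive exhalation: V(t)/V₀ = e^(−t/τ) = e^(−0.31/0.297) = 0.3521.
Fraction remaining = 0.3521 → 35.21%.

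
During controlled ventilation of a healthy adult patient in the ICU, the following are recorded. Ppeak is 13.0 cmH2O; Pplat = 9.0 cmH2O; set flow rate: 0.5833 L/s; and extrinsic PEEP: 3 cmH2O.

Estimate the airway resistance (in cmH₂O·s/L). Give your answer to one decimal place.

Raw = (PIP − Pplat) / flow = (13.0 − 9.0) / 0.5833 = 4.0 / 0.5833 = 6.858 cmH2O·s/L.

6.9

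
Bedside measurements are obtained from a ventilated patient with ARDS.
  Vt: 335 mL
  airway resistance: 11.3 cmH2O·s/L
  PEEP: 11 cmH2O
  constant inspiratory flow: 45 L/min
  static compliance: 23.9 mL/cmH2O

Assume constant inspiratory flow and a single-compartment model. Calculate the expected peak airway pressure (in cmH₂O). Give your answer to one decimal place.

33.5

Flow: 45 L/min ÷ 60 = 0.75 L/s.
Equation of motion (constant flow): PIP = Vt/C + R·V̇ + PEEP.
PIP = 335/23.9 + 11.3×0.75 + 11 = 14.017 + 8.475 + 11 = 33.492 cmH2O.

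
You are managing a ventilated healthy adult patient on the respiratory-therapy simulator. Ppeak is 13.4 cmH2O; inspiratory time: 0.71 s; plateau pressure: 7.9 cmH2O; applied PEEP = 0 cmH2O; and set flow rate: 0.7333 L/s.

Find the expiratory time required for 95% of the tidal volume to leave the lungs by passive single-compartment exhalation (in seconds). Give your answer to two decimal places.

Vt = flow × Ti = 0.7333 L/s × 0.71 s × 1000 mL/L = 520.64 mL.
R = (PIP − Pplat)/V̇ = (13.4 − 7.9) / 0.7333 = 5.5/0.7333 = 7.5 cmH2O·s/L.
C = Vt/(Pplat − PEEP) = 520.64 / (7.9 − 0) = 520.64/7.9 = 65.904 mL/cmH2O.
τ = R × C = 7.5 × 0.0659 L/cmH2O = 0.4943 s.
t = −τ·ln(1 − 0.95) = −0.4943·ln(0.05) = 1.481 s.

1.48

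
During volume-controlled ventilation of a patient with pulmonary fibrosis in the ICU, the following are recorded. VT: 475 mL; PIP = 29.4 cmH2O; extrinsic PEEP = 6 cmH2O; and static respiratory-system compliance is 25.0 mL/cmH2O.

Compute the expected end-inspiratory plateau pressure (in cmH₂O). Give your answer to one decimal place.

25.0

Pplat = PEEP + Vt / Cstat = 6 + 475 / 25.0 = 6 + 19.0 = 25.0 cmH2O.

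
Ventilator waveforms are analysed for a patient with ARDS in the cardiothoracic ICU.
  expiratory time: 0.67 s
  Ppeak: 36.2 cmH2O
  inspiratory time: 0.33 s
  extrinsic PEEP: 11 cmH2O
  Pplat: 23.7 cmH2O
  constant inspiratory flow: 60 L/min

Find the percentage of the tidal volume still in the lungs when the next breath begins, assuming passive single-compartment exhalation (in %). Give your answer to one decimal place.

12.7

Flow: 60 L/min ÷ 60 = 1 L/s.
Vt = flow × Ti = 1 L/s × 0.33 s × 1000 mL/L = 330.0 mL.
R = (PIP − Pplat)/V̇ = (36.2 − 23.7) / 1 = 12.5/1 = 12.5 cmH2O·s/L.
C = Vt/(Pplat − PEEP) = 330.0 / (23.7 − 11) = 330.0/12.7 = 25.984 mL/cmH2O.
τ = R × C = 12.5 × 0.02598 L/cmH2O = 0.3248 s.
Fraction remaining at end-expiration = e^(−Te/τ) = e^(−0.67/0.3248) = 0.1271 → 12.71%.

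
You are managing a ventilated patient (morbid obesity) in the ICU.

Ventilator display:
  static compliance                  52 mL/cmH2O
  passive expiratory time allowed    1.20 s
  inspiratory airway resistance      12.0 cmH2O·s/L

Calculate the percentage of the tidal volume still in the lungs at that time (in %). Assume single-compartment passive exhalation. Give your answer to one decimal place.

τ = R × C = 12.0 × 52 mL/cmH2O = 12.0 × 0.052 L/cmH2O = 0.624 s.
Passive exhalation: V(t)/V₀ = e^(−t/τ) = e^(−1.20/0.624) = 0.1462.
Fraction remaining = 0.1462 → 14.62%.

14.6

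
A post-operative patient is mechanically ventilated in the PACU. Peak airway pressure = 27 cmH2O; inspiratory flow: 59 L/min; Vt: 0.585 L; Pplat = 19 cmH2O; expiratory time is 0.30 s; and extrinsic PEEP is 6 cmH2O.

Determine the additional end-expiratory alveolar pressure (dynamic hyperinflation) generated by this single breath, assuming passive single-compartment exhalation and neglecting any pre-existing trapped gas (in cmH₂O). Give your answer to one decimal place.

Flow: 59 L/min ÷ 60 = 0.9833 L/s.
R = (PIP − Pplat)/V̇ = (27 − 19) / 0.9833 = 8.0/0.9833 = 8.136 cmH2O·s/L.
C = Vt/(Pplat − PEEP) = 585.0 / (19 − 6) = 585.0/13.0 = 45.0 mL/cmH2O.
τ = R × C = 8.136 × 0.045 L/cmH2O = 0.3661 s.
Fraction remaining = e^(−Te/τ) = e^(−0.30/0.3661) = 0.4407; trapped volume = 585.0 × 0.4407 = 257.81 mL.
Additional alveolar pressure from trapping ≈ V_trapped / C = 257.81 / 45.0 = 5.729 cmH2O.

5.7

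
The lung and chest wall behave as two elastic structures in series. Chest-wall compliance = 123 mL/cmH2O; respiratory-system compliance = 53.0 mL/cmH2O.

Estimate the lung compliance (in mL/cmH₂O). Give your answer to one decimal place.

93.1

1/CL = 1/Crs − 1/Ccw.
1/CL = 1/53.0 − 1/123 = 0.01074.
CL = 93.11 mL/cmH2O.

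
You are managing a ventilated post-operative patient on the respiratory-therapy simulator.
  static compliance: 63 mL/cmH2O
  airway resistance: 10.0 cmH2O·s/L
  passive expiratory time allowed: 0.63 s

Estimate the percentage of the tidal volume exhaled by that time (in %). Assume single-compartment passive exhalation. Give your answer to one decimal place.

63.2

τ = R × C = 10.0 × 63 mL/cmH2O = 10.0 × 0.063 L/cmH2O = 0.63 s.
Passive exhalation: V(t)/V₀ = e^(−t/τ) = e^(−0.63/0.63) = 0.3679.
Fraction exhaled = 1 − 0.3679 = 0.6321 → 63.21%.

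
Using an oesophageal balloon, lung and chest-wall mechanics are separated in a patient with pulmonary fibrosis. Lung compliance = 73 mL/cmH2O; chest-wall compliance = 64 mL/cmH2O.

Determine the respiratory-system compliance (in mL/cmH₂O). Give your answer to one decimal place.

34.1

Lung and chest wall are elastances in series: 1/Crs = 1/CL + 1/Ccw.
1/Crs = 1/73 + 1/64 = 0.02932.
Crs = 34.106 mL/cmH2O.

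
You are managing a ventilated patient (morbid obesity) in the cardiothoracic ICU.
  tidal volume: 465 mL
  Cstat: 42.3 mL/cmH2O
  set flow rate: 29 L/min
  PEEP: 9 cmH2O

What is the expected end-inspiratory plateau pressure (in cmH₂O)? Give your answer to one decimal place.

20.0

Pplat = PEEP + Vt / Cstat = 9 + 465 / 42.3 = 9 + 10.993 = 19.993 cmH2O.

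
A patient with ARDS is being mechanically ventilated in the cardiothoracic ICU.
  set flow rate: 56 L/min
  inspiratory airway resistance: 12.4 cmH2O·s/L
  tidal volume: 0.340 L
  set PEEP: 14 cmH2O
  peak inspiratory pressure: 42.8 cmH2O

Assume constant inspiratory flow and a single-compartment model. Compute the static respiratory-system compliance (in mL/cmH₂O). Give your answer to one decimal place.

19.7

Flow: 56 L/min ÷ 60 = 0.9333 L/s.
Equation of motion (constant flow): PIP = Vt/C + R·V̇ + PEEP.
Vt/C = PIP − R·V̇ − PEEP = 42.8 − 12.4×0.9333 − 14 = 42.8 − 11.573 − 14 = 17.227 cmH2O.
C = Vt / 17.227 = 340 / 17.227 = 19.736 mL/cmH2O.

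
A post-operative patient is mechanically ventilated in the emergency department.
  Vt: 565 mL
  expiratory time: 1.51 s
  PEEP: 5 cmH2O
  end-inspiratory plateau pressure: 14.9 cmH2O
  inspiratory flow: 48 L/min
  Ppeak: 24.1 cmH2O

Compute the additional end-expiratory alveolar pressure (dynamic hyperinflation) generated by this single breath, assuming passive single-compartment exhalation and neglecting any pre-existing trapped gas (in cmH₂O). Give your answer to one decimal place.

1.0

Flow: 48 L/min ÷ 60 = 0.8 L/s.
R = (PIP − Pplat)/V̇ = (24.1 − 14.9) / 0.8 = 9.2/0.8 = 11.5 cmH2O·s/L.
C = Vt/(Pplat − PEEP) = 565.0 / (14.9 − 5) = 565.0/9.9 = 57.071 mL/cmH2O.
τ = R × C = 11.5 × 0.05707 L/cmH2O = 0.6563 s.
Fraction remaining = e^(−Te/τ) = e^(−1.51/0.6563) = 0.1002; trapped volume = 565.0 × 0.1002 = 56.613 mL.
Additional alveolar pressure from trapping ≈ V_trapped / C = 56.613 / 57.071 = 0.992 cmH2O.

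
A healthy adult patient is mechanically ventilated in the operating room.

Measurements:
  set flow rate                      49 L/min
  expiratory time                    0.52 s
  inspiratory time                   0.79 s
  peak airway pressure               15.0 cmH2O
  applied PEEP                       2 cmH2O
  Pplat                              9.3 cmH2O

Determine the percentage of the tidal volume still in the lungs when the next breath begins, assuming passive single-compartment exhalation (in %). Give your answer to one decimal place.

43.0

Flow: 49 L/min ÷ 60 = 0.8167 L/s.
Vt = flow × Ti = 0.8167 L/s × 0.79 s × 1000 mL/L = 645.19 mL.
R = (PIP − Pplat)/V̇ = (15.0 − 9.3) / 0.8167 = 5.7/0.8167 = 6.979 cmH2O·s/L.
C = Vt/(Pplat − PEEP) = 645.19 / (9.3 − 2) = 645.19/7.3 = 88.382 mL/cmH2O.
τ = R × C = 6.979 × 0.08838 L/cmH2O = 0.6168 s.
Fraction remaining at end-expiration = e^(−Te/τ) = e^(−0.52/0.6168) = 0.4304 → 43.04%.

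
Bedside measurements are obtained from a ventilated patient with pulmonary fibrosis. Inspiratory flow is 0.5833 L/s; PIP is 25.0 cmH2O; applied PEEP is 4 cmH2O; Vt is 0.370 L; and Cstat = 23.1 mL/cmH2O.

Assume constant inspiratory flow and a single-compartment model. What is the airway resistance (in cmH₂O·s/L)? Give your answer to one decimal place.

8.5

Equation of motion (constant flow): PIP = Vt/C + R·V̇ + PEEP.
R·V̇ = PIP − Vt/C − PEEP = 25.0 − 370/23.1 − 4 = 25.0 − 16.017 − 4 = 4.983 cmH2O.
R = 4.983 / 0.5833 = 8.543 cmH2O·s/L.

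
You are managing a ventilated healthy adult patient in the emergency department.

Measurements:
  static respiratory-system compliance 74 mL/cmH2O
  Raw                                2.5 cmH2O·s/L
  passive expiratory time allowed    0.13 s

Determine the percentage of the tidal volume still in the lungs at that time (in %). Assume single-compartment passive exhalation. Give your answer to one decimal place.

τ = R × C = 2.5 × 74 mL/cmH2O = 2.5 × 0.074 L/cmH2O = 0.185 s.
Passive exhalation: V(t)/V₀ = e^(−t/τ) = e^(−0.13/0.185) = 0.4952.
Fraction remaining = 0.4952 → 49.52%.

49.5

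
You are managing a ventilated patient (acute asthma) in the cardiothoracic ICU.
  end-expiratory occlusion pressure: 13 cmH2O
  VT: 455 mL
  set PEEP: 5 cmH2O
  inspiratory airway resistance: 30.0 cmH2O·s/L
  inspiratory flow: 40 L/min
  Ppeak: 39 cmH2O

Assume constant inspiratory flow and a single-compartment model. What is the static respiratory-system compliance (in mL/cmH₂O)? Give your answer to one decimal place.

75.8

Flow: 40 L/min ÷ 60 = 0.6667 L/s.
Total PEEP = 13 cmH2O (set 5 + intrinsic 8); this is the baseline alveolar pressure.
Equation of motion (constant flow): PIP = Vt/C + R·V̇ + PEEP.
Vt/C = PIP − R·V̇ − PEEP = 39 − 30.0×0.6667 − 13 = 39 − 20.001 − 13 = 5.999 cmH2O.
C = Vt / 5.999 = 455 / 5.999 = 75.846 mL/cmH2O.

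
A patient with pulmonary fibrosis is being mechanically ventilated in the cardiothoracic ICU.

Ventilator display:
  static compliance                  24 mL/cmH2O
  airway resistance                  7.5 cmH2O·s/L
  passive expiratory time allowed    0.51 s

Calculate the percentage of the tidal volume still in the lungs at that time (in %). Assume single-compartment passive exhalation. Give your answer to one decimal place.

τ = R × C = 7.5 × 24 mL/cmH2O = 7.5 × 0.024 L/cmH2O = 0.18 s.
Passive exhalation: V(t)/V₀ = e^(−t/τ) = e^(−0.51/0.18) = 0.05882.
Fraction remaining = 0.05882 → 5.882%.

5.9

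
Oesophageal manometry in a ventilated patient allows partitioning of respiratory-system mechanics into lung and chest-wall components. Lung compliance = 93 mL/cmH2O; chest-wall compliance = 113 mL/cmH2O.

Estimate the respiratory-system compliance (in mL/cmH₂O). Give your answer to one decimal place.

51.0

Lung and chest wall are elastances in series: 1/Crs = 1/CL + 1/Ccw.
1/Crs = 1/93 + 1/113 = 0.0196.
Crs = 51.02 mL/cmH2O.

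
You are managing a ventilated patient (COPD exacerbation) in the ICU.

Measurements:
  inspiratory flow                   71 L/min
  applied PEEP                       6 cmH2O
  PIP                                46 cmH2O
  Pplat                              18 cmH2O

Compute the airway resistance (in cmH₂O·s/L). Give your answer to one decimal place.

Flow: 71 L/min ÷ 60 = 1.1833 L/s.
Raw = (PIP − Pplat) / flow = (46 − 18) / 1.1833 = 28.0 / 1.1833 = 23.663 cmH2O·s/L.

23.7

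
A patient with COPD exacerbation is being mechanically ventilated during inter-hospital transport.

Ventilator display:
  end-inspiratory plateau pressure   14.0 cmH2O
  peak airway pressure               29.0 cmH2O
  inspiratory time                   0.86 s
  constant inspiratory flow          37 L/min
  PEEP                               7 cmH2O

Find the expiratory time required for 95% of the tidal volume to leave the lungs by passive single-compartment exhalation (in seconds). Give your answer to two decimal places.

5.52

Flow: 37 L/min ÷ 60 = 0.6167 L/s.
Vt = flow × Ti = 0.6167 L/s × 0.86 s × 1000 mL/L = 530.36 mL.
R = (PIP − Pplat)/V̇ = (29.0 − 14.0) / 0.6167 = 15.0/0.6167 = 24.323 cmH2O·s/L.
C = Vt/(Pplat − PEEP) = 530.36 / (14.0 − 7) = 530.36/7.0 = 75.766 mL/cmH2O.
τ = R × C = 24.323 × 0.07577 L/cmH2O = 1.843 s.
t = −τ·ln(1 − 0.95) = −1.843·ln(0.05) = 5.521 s.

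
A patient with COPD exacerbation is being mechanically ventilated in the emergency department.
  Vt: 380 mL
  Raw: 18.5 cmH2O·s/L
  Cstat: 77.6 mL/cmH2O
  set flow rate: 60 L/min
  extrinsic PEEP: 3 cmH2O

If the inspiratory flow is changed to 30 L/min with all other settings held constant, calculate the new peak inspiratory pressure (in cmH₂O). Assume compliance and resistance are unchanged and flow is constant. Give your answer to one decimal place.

17.1

Flow: 60 L/min ÷ 60 = 1 L/s.
New flow: 30 L/min ÷ 60 = 0.5 L/s.
PIP = Vt/C + R·V̇ + PEEP (constant-flow equation of motion).
Only the resistive term changes: ΔPIP = R × ΔV̇ = 18.5 × (0.5 − 1) = 18.5 × -0.5 = -9.25 cmH2O.
Original PIP = 380/77.6 + 18.5×1 + 3 = 26.397 cmH2O; new PIP = 26.397 + (-9.25) = 17.147 cmH2O.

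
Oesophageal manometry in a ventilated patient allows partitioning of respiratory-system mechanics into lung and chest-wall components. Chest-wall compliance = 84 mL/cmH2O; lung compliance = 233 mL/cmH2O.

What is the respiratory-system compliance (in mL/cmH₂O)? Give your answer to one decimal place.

61.7

Lung and chest wall are elastances in series: 1/Crs = 1/CL + 1/Ccw.
1/Crs = 1/233 + 1/84 = 0.0162.
Crs = 61.728 mL/cmH2O.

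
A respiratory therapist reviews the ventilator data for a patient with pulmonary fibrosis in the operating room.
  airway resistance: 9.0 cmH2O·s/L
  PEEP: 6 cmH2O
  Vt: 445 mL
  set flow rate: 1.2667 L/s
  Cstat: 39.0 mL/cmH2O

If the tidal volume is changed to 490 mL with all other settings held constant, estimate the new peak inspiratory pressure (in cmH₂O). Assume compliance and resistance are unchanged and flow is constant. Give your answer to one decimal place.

30.0

PIP = Vt/C + R·V̇ + PEEP (constant-flow equation of motion).
Only the elastic term changes: ΔPIP = ΔVt / C = (490 − 445) / 39.0 = 1.154 cmH2O.
Original PIP = 445/39.0 + 9.0×1.2667 + 6 = 28.811 cmH2O; new PIP = 28.811 + (1.154) = 29.965 cmH2O.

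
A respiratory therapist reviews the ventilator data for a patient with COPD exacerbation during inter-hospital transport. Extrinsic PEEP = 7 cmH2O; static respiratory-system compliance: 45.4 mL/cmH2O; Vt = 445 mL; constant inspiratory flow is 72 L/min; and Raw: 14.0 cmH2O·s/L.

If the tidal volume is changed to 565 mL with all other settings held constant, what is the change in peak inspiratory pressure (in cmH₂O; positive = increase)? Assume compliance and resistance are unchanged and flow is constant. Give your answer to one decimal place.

2.6

PIP = Vt/C + R·V̇ + PEEP (constant-flow equation of motion).
Only the elastic term changes: ΔPIP = ΔVt / C = (565 − 445) / 45.4 = 2.643 cmH2O.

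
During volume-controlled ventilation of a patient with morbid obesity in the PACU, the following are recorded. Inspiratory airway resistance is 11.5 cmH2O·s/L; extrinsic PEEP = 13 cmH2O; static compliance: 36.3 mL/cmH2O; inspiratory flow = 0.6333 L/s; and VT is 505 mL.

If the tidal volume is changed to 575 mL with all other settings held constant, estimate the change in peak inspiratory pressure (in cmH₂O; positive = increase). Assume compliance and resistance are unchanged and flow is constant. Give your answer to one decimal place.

1.9

PIP = Vt/C + R·V̇ + PEEP (constant-flow equation of motion).
Only the elastic term changes: ΔPIP = ΔVt / C = (575 − 505) / 36.3 = 1.928 cmH2O.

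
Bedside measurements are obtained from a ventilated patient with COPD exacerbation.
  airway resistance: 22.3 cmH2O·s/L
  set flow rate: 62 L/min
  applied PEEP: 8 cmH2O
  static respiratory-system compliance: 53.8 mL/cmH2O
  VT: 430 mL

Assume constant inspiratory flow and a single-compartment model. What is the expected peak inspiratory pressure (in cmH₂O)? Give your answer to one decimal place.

39.0

Flow: 62 L/min ÷ 60 = 1.0333 L/s.
Equation of motion (constant flow): PIP = Vt/C + R·V̇ + PEEP.
PIP = 430/53.8 + 22.3×1.0333 + 8 = 7.993 + 23.043 + 8 = 39.036 cmH2O.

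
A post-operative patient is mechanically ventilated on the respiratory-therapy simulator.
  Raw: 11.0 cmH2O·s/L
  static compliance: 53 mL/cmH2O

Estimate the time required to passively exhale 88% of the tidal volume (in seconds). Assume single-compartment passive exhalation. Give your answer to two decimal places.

τ = R × C = 11.0 × 53 mL/cmH2O = 11.0 × 0.053 L/cmH2O = 0.583 s.
Exhaled fraction f = 1 − e^(−t/τ) → t = −τ·ln(1 − f) = −0.583·ln(0.12) = 1.236 s.

1.24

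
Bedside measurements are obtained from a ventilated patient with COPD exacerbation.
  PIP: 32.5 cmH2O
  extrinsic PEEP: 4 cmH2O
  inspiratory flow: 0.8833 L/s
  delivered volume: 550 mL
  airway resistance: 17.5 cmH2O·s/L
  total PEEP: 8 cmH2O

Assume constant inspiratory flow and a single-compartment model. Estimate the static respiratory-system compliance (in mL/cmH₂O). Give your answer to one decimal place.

60.8

Total PEEP = 8 cmH2O (set 4 + intrinsic 4); this is the baseline alveolar pressure.
Equation of motion (constant flow): PIP = Vt/C + R·V̇ + PEEP.
Vt/C = PIP − R·V̇ − PEEP = 32.5 − 17.5×0.8833 − 8 = 32.5 − 15.458 − 8 = 9.042 cmH2O.
C = Vt / 9.042 = 550 / 9.042 = 60.827 mL/cmH2O.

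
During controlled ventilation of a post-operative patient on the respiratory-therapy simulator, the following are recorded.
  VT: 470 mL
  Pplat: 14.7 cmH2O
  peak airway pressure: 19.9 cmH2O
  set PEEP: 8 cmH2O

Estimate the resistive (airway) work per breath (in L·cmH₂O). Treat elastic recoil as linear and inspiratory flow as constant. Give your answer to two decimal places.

With constant inspiratory flow the resistive pressure is constant at PIP − Pplat = 19.9 − 14.7 = 5.2 cmH2O, so resistive work = 5.2 × 0.470 = 2.444 L·cmH2O.

2.44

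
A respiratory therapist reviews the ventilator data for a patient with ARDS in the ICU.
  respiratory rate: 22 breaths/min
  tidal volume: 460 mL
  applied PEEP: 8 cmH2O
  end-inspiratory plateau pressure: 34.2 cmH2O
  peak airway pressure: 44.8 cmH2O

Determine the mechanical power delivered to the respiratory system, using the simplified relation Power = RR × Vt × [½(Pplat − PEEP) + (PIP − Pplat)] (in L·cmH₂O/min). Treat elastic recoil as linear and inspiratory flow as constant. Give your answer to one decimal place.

239.8

Per-breath work = Vt × [½(Pplat−PEEP) + (PIP−Pplat)] = 0.460 × [0.5×26.2 + 10.6] = 0.460 × 23.7 = 10.902 L·cmH2O.
Power = 22 × 10.902 = 239.84 L·cmH2O/min.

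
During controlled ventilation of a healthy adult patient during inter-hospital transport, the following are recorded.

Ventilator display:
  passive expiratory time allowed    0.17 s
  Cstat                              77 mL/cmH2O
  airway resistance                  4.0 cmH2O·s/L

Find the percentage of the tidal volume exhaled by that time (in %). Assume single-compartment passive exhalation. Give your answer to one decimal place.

42.4

τ = R × C = 4.0 × 77 mL/cmH2O = 4.0 × 0.077 L/cmH2O = 0.308 s.
Passive exhalation: V(t)/V₀ = e^(−t/τ) = e^(−0.17/0.308) = 0.5758.
Fraction exhaled = 1 − 0.5758 = 0.4242 → 42.42%.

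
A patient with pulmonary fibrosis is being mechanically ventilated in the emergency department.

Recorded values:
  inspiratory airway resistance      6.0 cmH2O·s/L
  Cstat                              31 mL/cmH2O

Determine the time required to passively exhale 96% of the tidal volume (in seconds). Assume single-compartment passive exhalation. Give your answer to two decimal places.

0.60

τ = R × C = 6.0 × 31 mL/cmH2O = 6.0 × 0.031 L/cmH2O = 0.186 s.
Exhaled fraction f = 1 − e^(−t/τ) → t = −τ·ln(1 − f) = −0.186·ln(0.04) = 0.5987 s.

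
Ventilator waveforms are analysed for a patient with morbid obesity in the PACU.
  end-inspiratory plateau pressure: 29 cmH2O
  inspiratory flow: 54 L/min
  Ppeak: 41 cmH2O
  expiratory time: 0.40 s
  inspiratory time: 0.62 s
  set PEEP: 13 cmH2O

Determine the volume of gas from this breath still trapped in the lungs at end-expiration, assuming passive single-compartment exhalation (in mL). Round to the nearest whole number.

Flow: 54 L/min ÷ 60 = 0.9 L/s.
Vt = flow × Ti = 0.9 L/s × 0.62 s × 1000 mL/L = 558.0 mL.
R = (PIP − Pplat)/V̇ = (41 − 29) / 0.9 = 12.0/0.9 = 13.333 cmH2O·s/L.
C = Vt/(Pplat − PEEP) = 558.0 / (29 − 13) = 558.0/16.0 = 34.875 mL/cmH2O.
τ = R × C = 13.333 × 0.03488 L/cmH2O = 0.4651 s.
Fraction remaining = e^(−Te/τ) = e^(−0.40/0.4651) = 0.4231.
Trapped volume = 558.0 × 0.4231 = 236.09 mL.

236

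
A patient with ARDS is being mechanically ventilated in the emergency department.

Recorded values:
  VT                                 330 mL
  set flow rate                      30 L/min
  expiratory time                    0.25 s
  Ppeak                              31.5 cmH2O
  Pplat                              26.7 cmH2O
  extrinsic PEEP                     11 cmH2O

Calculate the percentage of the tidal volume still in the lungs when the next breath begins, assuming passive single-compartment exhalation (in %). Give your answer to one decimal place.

29.0

Flow: 30 L/min ÷ 60 = 0.5 L/s.
R = (PIP − Pplat)/V̇ = (31.5 − 26.7) / 0.5 = 4.8/0.5 = 9.6 cmH2O·s/L.
C = Vt/(Pplat − PEEP) = 330.0 / (26.7 − 11) = 330.0/15.7 = 21.019 mL/cmH2O.
τ = R × C = 9.6 × 0.02102 L/cmH2O = 0.2018 s.
Fraction remaining at end-expiration = e^(−Te/τ) = e^(−0.25/0.2018) = 0.2897 → 28.97%.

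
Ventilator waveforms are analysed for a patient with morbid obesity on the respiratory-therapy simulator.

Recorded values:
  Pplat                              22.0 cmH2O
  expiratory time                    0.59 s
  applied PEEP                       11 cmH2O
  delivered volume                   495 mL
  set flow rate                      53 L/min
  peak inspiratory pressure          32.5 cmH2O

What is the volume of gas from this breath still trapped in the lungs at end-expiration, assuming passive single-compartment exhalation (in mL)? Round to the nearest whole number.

164

Flow: 53 L/min ÷ 60 = 0.8833 L/s.
R = (PIP − Pplat)/V̇ = (32.5 − 22.0) / 0.8833 = 10.5/0.8833 = 11.887 cmH2O·s/L.
C = Vt/(Pplat − PEEP) = 495.0 / (22.0 − 11) = 495.0/11.0 = 45.0 mL/cmH2O.
τ = R × C = 11.887 × 0.045 L/cmH2O = 0.5349 s.
Fraction remaining = e^(−Te/τ) = e^(−0.59/0.5349) = 0.3319.
Trapped volume = 495.0 × 0.3319 = 164.29 mL.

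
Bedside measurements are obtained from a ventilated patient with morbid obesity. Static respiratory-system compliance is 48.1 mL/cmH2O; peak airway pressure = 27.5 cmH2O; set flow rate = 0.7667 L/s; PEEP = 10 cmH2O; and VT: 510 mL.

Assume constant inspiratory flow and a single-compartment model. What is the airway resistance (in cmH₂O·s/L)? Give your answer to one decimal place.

9.0

Equation of motion (constant flow): PIP = Vt/C + R·V̇ + PEEP.
R·V̇ = PIP − Vt/C − PEEP = 27.5 − 510/48.1 − 10 = 27.5 − 10.603 − 10 = 6.897 cmH2O.
R = 6.897 / 0.7667 = 8.996 cmH2O·s/L.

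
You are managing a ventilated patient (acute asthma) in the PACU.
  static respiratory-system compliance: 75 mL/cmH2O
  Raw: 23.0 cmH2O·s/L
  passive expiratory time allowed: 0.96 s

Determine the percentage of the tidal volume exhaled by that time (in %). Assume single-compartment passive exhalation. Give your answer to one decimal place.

τ = R × C = 23.0 × 75 mL/cmH2O = 23.0 × 0.075 L/cmH2O = 1.725 s.
Passive exhalation: V(t)/V₀ = e^(−t/τ) = e^(−0.96/1.725) = 0.5732.
Fraction exhaled = 1 − 0.5732 = 0.4268 → 42.68%.

42.7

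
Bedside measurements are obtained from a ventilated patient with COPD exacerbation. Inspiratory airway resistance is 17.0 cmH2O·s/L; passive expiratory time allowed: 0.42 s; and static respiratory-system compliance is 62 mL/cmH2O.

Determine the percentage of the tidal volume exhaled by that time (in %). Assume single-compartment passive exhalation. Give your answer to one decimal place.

τ = R × C = 17.0 × 62 mL/cmH2O = 17.0 × 0.062 L/cmH2O = 1.054 s.
Passive exhalation: V(t)/V₀ = e^(−t/τ) = e^(−0.42/1.054) = 0.6713.
Fraction exhaled = 1 − 0.6713 = 0.3287 → 32.87%.

32.9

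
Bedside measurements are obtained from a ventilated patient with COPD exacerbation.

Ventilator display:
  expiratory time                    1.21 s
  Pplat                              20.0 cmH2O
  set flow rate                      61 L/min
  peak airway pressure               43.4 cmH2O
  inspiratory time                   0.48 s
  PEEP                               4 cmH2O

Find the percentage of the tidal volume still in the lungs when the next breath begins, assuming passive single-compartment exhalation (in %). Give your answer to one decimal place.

Flow: 61 L/min ÷ 60 = 1.0167 L/s.
Vt = flow × Ti = 1.0167 L/s × 0.48 s × 1000 mL/L = 488.02 mL.
R = (PIP − Pplat)/V̇ = (43.4 − 20.0) / 1.0167 = 23.4/1.0167 = 23.016 cmH2O·s/L.
C = Vt/(Pplat − PEEP) = 488.02 / (20.0 − 4) = 488.02/16.0 = 30.501 mL/cmH2O.
τ = R × C = 23.016 × 0.0305 L/cmH2O = 0.702 s.
Fraction remaining at end-expiration = e^(−Te/τ) = e^(−1.21/0.702) = 0.1784 → 17.84%.

17.8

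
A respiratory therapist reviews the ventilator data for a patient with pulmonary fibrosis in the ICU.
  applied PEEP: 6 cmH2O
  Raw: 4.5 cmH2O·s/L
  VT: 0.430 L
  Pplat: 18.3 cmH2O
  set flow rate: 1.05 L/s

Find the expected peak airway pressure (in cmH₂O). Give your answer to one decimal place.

PIP = Pplat + Raw × flow = 18.3 + 4.5 × 1.05 = 18.3 + 4.725 = 23.025 cmH2O.

23.0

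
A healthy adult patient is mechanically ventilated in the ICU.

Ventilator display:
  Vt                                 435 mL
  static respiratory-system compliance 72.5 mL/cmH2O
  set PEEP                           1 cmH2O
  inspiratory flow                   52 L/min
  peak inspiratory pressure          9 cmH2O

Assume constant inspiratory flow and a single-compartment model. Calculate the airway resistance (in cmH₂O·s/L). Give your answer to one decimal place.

Flow: 52 L/min ÷ 60 = 0.8667 L/s.
Equation of motion (constant flow): PIP = Vt/C + R·V̇ + PEEP.
R·V̇ = PIP − Vt/C − PEEP = 9 − 435/72.5 − 1 = 9 − 6.0 − 1 = 2.0 cmH2O.
R = 2.0 / 0.8667 = 2.308 cmH2O·s/L.

2.3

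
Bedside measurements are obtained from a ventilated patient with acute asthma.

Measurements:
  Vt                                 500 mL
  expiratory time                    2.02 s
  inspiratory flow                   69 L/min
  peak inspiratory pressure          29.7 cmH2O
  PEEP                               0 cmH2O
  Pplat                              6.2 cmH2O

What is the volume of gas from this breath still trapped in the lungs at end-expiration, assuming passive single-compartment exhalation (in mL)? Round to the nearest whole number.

Flow: 69 L/min ÷ 60 = 1.15 L/s.
R = (PIP − Pplat)/V̇ = (29.7 − 6.2) / 1.15 = 23.5/1.15 = 20.435 cmH2O·s/L.
C = Vt/(Pplat − PEEP) = 500.0 / (6.2 − 0) = 500.0/6.2 = 80.645 mL/cmH2O.
τ = R × C = 20.435 × 0.08065 L/cmH2O = 1.648 s.
Fraction remaining = e^(−Te/τ) = e^(−2.02/1.648) = 0.2935.
Trapped volume = 500.0 × 0.2935 = 146.75 mL.

147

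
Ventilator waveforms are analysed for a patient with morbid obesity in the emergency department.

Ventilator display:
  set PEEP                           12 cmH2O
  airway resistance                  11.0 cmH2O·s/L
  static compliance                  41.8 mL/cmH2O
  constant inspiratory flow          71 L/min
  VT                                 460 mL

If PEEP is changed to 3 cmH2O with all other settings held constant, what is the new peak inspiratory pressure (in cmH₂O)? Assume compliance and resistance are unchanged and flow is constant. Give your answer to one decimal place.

Flow: 71 L/min ÷ 60 = 1.1833 L/s.
PIP = Vt/C + R·V̇ + PEEP (constant-flow equation of motion).
Only the baseline term changes: ΔPIP = ΔPEEP = 3 − 12 = -9.0 cmH2O.
Original PIP = 460/41.8 + 11.0×1.1833 + 12 = 36.021 cmH2O; new PIP = 36.021 + (-9.0) = 27.021 cmH2O.

27.0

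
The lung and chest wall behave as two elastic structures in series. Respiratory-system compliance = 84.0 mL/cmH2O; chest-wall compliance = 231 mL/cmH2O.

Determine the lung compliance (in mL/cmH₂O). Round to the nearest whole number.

1/CL = 1/Crs − 1/Ccw.
1/CL = 1/84.0 − 1/231 = 0.007576.
CL = 132.0 mL/cmH2O.

132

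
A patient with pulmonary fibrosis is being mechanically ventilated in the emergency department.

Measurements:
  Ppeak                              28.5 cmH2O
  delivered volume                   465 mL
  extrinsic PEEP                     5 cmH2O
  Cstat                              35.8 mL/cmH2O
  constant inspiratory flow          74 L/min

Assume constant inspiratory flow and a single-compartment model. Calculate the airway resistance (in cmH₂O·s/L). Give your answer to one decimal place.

8.5

Flow: 74 L/min ÷ 60 = 1.2333 L/s.
Equation of motion (constant flow): PIP = Vt/C + R·V̇ + PEEP.
R·V̇ = PIP − Vt/C − PEEP = 28.5 − 465/35.8 − 5 = 28.5 − 12.989 − 5 = 10.511 cmH2O.
R = 10.511 / 1.2333 = 8.523 cmH2O·s/L.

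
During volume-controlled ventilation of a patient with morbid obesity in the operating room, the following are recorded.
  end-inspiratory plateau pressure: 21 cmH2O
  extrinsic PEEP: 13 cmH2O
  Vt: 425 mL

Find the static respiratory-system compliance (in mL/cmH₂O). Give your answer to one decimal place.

53.1

Cstat = Vt / (Pplat − PEEP) = 425 / (21 − 13) = 425 / 8.0 = 53.125 mL/cmH2O.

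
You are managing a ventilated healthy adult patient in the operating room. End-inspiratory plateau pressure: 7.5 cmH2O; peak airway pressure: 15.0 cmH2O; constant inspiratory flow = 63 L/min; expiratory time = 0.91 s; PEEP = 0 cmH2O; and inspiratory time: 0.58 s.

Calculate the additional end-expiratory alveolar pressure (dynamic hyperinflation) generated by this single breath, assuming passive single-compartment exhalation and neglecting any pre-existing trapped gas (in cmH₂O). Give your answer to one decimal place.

Flow: 63 L/min ÷ 60 = 1.05 L/s.
Vt = flow × Ti = 1.05 L/s × 0.58 s × 1000 mL/L = 609.0 mL.
R = (PIP − Pplat)/V̇ = (15.0 − 7.5) / 1.05 = 7.5/1.05 = 7.143 cmH2O·s/L.
C = Vt/(Pplat − PEEP) = 609.0 / (7.5 − 0) = 609.0/7.5 = 81.2 mL/cmH2O.
τ = R × C = 7.143 × 0.0812 L/cmH2O = 0.58 s.
Fraction remaining = e^(−Te/τ) = e^(−0.91/0.58) = 0.2083; trapped volume = 609.0 × 0.2083 = 126.85 mL.
Additional alveolar pressure from trapping ≈ V_trapped / C = 126.85 / 81.2 = 1.562 cmH2O.

1.6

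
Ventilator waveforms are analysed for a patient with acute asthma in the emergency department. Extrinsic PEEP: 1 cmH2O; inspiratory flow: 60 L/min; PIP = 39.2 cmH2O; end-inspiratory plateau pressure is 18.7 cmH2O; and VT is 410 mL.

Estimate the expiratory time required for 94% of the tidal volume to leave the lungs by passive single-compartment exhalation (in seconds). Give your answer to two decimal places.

1.34

Flow: 60 L/min ÷ 60 = 1 L/s.
R = (PIP − Pplat)/V̇ = (39.2 − 18.7) / 1 = 20.5/1 = 20.5 cmH2O·s/L.
C = Vt/(Pplat − PEEP) = 410.0 / (18.7 − 1) = 410.0/17.7 = 23.164 mL/cmH2O.
τ = R × C = 20.5 × 0.02316 L/cmH2O = 0.4748 s.
t = −τ·ln(1 − 0.94) = −0.4748·ln(0.06) = 1.336 s.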